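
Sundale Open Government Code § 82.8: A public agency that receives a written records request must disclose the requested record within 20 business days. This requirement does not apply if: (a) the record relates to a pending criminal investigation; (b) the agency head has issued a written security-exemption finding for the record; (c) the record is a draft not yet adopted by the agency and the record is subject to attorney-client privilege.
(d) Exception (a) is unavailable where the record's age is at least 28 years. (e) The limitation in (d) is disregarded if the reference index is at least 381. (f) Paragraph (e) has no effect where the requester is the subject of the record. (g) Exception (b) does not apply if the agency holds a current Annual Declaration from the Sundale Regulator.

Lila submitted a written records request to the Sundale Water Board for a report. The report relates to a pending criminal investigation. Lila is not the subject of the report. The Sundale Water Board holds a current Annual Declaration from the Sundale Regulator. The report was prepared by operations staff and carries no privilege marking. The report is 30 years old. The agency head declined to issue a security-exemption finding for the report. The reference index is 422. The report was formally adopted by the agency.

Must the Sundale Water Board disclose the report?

Exception (a) is satisfied on its face — the report relates to a pending investigation. Considering the limiting provisions: (d) applies (the record's age is 30 years, meeting the 28 years threshold), but is overridden by (e): (e) applies — the reference index is 422, meeting the 381 threshold. (f) does not operate here (Lila is not the subject of the report), so (e) stands. So (a) applies.
Exception (b) does not apply: the agency head declined to issue a security-exemption finding.
Exception (c) does not apply: the report has been formally adopted.

No — exception (a) applies; the Sundale Water Board is not required to disclose the report.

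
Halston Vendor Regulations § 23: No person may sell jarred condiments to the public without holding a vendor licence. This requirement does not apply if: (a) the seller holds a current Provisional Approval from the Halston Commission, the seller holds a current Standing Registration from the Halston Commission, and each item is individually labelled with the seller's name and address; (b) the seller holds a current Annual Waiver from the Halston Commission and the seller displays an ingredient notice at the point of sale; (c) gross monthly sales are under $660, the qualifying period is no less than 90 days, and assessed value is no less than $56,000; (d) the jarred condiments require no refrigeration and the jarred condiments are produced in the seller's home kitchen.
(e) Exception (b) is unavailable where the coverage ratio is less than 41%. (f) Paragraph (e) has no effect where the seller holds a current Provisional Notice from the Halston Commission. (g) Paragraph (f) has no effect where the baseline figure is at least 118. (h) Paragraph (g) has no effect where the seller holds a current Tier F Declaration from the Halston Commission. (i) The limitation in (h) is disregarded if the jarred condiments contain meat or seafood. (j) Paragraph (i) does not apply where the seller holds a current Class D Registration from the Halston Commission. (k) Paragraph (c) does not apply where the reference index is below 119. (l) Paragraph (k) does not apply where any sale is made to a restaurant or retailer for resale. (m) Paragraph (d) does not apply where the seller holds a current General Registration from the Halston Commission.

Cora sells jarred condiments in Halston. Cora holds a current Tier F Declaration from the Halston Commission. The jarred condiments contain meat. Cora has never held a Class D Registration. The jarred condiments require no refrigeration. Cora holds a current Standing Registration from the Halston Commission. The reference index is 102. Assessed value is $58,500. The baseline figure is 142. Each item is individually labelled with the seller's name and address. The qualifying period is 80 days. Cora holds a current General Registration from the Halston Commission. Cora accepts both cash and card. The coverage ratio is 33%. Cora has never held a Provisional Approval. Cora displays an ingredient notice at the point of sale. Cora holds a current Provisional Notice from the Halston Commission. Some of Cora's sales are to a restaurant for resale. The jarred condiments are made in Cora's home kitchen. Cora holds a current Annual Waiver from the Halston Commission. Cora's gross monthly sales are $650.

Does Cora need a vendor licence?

Yes — Cora must hold a vendor licence.

Exception (a) does not apply: there is no Provisional Approval in force.
All of (b)'s requirements are met (a current Annual Waiver is held; an ingredient notice is displayed). However, paragraphs (e)–(j) must be considered: (e) operates against (b): the coverage ratio is 33%, less than the 41% limit. (f) applies (a current Provisional Notice is held), but is set aside by (g): (g) applies — the baseline figure is 142, meeting the 118 threshold. (h) would limit (g) — a current Tier F Declaration is held — but (i) sets (h) aside: (i) operates against (h): the jarred condiments contain meat. (j) is not engaged (the Class D Registration is not current), so (i) stands. (b) is therefore removed.
Exception (c) does not apply: the qualifying period is 80 days, short of 90 days.
Exception (d)'s conditions are all satisfied: the jarred condiments are shelf-stable; the jarred condiments are home-kitchen produced. Turning to paragraph (m): (m) operates — a current General Registration is held. So (d) is unavailable.
No exception displaces § 23.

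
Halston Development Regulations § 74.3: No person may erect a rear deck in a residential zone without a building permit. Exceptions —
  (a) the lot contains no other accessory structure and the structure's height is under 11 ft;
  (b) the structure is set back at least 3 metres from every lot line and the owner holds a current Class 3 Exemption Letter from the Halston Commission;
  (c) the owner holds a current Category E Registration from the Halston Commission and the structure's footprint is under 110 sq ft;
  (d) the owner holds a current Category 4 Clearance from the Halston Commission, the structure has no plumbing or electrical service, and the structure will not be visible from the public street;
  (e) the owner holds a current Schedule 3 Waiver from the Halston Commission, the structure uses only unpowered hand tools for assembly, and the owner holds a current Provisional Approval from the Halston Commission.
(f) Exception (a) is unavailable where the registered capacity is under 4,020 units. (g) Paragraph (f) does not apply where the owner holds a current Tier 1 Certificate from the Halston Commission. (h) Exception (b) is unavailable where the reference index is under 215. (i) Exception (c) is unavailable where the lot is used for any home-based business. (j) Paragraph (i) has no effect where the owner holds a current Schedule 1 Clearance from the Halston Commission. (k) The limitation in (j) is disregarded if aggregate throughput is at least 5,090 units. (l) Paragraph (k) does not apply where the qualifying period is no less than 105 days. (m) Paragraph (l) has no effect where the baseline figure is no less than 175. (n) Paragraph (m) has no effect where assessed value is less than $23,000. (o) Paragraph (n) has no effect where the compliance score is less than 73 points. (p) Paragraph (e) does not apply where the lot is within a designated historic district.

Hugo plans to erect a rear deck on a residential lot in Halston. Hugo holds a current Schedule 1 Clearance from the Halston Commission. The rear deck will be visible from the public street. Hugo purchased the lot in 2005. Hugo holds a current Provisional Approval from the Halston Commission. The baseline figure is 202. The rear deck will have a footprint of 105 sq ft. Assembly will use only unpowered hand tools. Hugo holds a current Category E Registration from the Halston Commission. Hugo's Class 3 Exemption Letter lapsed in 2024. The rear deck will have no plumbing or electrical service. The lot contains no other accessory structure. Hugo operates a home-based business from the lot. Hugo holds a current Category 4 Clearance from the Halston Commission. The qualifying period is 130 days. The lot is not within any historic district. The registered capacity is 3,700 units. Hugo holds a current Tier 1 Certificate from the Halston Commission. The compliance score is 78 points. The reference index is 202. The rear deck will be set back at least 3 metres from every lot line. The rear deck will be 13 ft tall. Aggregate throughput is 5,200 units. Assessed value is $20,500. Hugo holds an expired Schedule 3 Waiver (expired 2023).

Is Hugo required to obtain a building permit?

No — exception (c) applies; Hugo does not need a building permit.

Exception (a) does not apply: the structure's height is 13 ft, not under 11 ft.
Exception (b) requires that the owner holds a current Class 3 Exemption Letter from the Halston Commission; but the Class 3 Exemption Letter is not current, so (b) is unavailable.
All of (c)'s requirements are met (a current Category E Registration is held; the structure's footprint is 105 sq ft, under the 110 sq ft limit). Applying paragraphs (i)–(o): (i) operates (a home-based business operates on the lot), but is itself disapplied by (j): (j) operates against (i): a current Schedule 1 Clearance is held. (k) is engaged (aggregate throughput is 5,200 units, meeting the 5,090 units threshold), but is set aside by (l): (l) operates — the qualifying period is 130 days, meeting the 105 days threshold. (m) is engaged (the baseline figure is 202, meeting the 175 threshold), but is itself disapplied by (n): (n) applies — assessed value is $20,500, less than the $23,000 limit. (o), which would lift (n), is not engaged — the compliance score is 78 points, not less than 73 points. (c) remains available.
Exception (d) fails — the structure will be visible from the street.
Exception (e) requires that the owner holds a current Schedule 3 Waiver from the Halston Commission; but there is no Schedule 3 Waiver in force, so (e) is unavailable.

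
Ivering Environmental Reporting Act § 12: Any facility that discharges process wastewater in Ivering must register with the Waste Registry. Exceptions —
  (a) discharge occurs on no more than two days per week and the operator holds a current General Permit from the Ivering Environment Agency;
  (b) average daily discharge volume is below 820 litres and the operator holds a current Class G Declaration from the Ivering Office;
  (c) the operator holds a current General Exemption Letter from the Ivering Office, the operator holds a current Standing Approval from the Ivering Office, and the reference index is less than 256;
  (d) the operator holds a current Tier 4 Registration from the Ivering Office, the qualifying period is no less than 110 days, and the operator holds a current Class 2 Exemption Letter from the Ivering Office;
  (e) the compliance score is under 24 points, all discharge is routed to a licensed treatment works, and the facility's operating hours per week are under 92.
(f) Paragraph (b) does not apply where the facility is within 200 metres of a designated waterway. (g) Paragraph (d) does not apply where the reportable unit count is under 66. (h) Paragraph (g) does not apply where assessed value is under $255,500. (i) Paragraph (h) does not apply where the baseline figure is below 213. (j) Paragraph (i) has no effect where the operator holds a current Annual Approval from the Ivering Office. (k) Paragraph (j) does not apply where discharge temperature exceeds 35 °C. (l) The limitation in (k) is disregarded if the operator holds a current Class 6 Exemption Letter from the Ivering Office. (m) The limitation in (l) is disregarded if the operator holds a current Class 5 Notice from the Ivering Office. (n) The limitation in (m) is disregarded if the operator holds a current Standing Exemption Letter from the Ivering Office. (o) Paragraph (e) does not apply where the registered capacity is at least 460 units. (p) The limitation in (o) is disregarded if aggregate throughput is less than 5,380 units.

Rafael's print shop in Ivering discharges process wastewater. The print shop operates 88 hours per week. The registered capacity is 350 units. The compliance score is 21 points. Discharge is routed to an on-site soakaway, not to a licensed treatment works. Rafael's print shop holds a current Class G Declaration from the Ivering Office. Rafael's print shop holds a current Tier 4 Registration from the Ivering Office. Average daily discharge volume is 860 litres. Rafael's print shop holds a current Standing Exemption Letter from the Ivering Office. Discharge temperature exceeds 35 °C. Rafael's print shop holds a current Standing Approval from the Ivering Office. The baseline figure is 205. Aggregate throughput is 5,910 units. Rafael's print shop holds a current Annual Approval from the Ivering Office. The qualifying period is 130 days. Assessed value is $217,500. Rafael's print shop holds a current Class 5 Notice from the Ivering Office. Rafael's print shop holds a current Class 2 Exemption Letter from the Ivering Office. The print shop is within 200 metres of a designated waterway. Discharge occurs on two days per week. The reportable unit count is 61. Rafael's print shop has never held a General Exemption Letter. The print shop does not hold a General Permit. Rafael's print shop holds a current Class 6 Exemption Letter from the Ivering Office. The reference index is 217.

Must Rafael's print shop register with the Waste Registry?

No — exception (d) applies; Rafael's print shop is not required to register with the Waste Registry.

Exception (a) fails — no General Permit is held.
Exception (b) fails — average daily discharge volume is 860 litres, not below 820 litres.
Exception (c) requires that the operator holds a current General Exemption Letter from the Ivering Office; but no current General Exemption Letter is held, so (c) is unavailable.
All of (d)'s requirements are met (a current Tier 4 Registration is held; the qualifying period is 130 days, meeting the 110 days threshold; a current Class 2 Exemption Letter is held). Applying paragraphs (g)–(n): (g) is engaged (the reportable unit count is 61, under the 66 limit), but is overridden by (h): (h) is engaged — assessed value is $217,500, under the $255,500 limit. (i) would limit (h) — the baseline figure is 205, below the 213 limit — but (j) sets (i) aside: (j) is engaged — a current Annual Approval is held. (k) would limit (j) — discharge temperature exceeds 35 °C — but (l) sets (k) aside: (l) operates against (k): a current Class 6 Exemption Letter is held. (m) applies (a current Class 5 Notice is held), but is displaced by (n): (n) is triggered — a current Standing Exemption Letter is held. So (d) applies.
Exception (e) does not apply: discharge is not routed to a licensed treatment works.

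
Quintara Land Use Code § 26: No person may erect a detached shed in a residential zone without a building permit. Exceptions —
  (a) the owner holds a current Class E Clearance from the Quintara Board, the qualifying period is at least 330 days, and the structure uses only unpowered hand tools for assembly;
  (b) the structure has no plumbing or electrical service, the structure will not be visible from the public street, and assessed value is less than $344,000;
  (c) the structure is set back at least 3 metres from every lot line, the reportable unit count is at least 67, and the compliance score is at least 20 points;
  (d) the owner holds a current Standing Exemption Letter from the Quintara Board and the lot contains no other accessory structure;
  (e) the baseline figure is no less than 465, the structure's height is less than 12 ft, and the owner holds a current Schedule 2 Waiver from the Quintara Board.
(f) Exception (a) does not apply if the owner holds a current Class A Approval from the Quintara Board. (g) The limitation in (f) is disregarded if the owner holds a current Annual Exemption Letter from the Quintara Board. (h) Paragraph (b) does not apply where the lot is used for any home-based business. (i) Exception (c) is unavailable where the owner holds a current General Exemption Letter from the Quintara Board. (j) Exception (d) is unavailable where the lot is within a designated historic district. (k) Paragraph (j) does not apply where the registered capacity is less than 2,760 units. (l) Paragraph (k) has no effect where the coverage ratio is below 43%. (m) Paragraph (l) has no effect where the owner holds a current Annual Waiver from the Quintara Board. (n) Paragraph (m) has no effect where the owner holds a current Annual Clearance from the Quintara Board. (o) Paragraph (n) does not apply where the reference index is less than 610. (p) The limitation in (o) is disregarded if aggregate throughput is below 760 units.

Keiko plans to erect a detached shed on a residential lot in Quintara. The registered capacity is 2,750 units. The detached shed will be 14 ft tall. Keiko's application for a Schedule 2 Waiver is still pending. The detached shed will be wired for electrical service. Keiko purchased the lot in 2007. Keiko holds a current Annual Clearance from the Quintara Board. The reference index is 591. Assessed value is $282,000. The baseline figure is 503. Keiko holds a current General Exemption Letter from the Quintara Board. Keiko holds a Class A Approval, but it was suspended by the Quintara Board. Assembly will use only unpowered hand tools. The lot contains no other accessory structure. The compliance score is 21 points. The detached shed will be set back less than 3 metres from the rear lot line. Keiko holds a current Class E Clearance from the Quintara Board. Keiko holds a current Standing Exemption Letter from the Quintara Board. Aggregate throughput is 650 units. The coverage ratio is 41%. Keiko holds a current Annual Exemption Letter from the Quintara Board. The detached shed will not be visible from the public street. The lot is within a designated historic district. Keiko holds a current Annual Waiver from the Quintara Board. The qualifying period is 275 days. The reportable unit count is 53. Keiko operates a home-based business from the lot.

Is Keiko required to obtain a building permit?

Yes — Keiko must obtain a building permit.

Exception (a) fails — the qualifying period is 275 days, short of 330 days.
Exception (b) does not apply: electrical service is planned.
Exception (c) does not apply: the rear setback is under 3 m.
Exception (d) is satisfied on its face — a current Standing Exemption Letter is held; the lot has no other accessory structure. But applying paragraphs (j)–(p): (j) is triggered — the lot is in a historic district. (k) would limit (j) — the registered capacity is 2,750 units, less than the 2,760 units limit — but (l) sets (k) aside: (l) operates — the coverage ratio is 41%, below the 43% limit. (m) applies (a current Annual Waiver is held), but yields to (n): (n) is engaged — a current Annual Clearance is held. (o) would limit (n) — the reference index is 591, less than the 610 limit — but (p) sets (o) aside: (p) operates against (o): aggregate throughput is 650 units, below the 760 units limit. Exception (d) does not apply.
Exception (e) does not apply: the structure's height is 14 ft, not less than 12 ft.
None of the exceptions is available; § 26 applies in full.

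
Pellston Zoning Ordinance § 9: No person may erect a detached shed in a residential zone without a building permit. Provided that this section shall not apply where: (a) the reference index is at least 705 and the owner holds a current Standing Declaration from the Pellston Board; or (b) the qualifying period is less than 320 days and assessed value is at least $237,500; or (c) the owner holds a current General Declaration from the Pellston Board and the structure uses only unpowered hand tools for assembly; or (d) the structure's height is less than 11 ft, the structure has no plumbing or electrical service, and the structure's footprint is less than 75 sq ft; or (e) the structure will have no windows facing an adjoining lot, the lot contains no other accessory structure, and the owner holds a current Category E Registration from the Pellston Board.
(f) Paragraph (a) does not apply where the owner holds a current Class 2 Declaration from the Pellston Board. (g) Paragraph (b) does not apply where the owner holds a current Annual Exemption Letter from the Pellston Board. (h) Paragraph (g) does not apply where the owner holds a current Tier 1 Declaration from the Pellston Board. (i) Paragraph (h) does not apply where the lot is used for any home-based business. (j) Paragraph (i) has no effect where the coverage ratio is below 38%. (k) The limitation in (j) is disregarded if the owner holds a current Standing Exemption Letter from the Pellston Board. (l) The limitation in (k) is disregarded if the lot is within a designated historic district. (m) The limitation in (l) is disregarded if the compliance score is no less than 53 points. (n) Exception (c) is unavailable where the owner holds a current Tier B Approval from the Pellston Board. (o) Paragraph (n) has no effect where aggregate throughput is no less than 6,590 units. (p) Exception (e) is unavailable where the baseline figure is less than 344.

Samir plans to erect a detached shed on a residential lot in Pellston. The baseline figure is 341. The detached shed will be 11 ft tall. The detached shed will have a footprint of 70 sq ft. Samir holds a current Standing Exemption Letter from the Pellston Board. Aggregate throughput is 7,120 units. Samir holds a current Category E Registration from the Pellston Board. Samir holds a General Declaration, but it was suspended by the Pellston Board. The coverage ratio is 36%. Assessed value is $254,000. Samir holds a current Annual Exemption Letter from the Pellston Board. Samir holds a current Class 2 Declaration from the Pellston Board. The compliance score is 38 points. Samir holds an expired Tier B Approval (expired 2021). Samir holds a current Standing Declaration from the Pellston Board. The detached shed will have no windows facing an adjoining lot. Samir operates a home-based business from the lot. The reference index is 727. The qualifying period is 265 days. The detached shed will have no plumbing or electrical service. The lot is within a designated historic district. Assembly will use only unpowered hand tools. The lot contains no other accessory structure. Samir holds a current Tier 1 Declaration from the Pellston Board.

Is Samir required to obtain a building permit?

Exception (a) is satisfied on its face — the reference index is 727, meeting the 705 threshold; a current Standing Declaration is held. Turning to paragraph (f): (f) applies — a current Class 2 Declaration is held. So (a) is unavailable.
Exception (b)'s conditions are all satisfied: the qualifying period is 265 days, less than the 320 days limit; assessed value is $254,000, meeting the $237,500 threshold. Considering the limiting provisions: (g) applies (a current Annual Exemption Letter is held), but is itself disapplied by (h): (h) applies — a current Tier 1 Declaration is held. (i) is engaged (a home-based business operates on the lot), but is set aside by (j): (j) operates against (i): the coverage ratio is 36%, below the 38% limit. (k) is engaged (a current Standing Exemption Letter is held), but is set aside by (l): (l) operates against (k): the lot is in a historic district. (m) is not triggered (the compliance score is 38 points, short of 53 points), so (l) stands. So (b) applies.
Exception (c) fails — the General Declaration is not current.
Exception (d) fails — the structure's height is 11 ft, not less than 11 ft.
Exception (e) is satisfied on its face — no windows face an adjoining lot; the lot has no other accessory structure; a current Category E Registration is held. But applying paragraph (p): (p) is engaged — the baseline figure is 341, less than the 344 limit. (e) is therefore removed.

No — exception (b) applies; Samir does not need a building permit.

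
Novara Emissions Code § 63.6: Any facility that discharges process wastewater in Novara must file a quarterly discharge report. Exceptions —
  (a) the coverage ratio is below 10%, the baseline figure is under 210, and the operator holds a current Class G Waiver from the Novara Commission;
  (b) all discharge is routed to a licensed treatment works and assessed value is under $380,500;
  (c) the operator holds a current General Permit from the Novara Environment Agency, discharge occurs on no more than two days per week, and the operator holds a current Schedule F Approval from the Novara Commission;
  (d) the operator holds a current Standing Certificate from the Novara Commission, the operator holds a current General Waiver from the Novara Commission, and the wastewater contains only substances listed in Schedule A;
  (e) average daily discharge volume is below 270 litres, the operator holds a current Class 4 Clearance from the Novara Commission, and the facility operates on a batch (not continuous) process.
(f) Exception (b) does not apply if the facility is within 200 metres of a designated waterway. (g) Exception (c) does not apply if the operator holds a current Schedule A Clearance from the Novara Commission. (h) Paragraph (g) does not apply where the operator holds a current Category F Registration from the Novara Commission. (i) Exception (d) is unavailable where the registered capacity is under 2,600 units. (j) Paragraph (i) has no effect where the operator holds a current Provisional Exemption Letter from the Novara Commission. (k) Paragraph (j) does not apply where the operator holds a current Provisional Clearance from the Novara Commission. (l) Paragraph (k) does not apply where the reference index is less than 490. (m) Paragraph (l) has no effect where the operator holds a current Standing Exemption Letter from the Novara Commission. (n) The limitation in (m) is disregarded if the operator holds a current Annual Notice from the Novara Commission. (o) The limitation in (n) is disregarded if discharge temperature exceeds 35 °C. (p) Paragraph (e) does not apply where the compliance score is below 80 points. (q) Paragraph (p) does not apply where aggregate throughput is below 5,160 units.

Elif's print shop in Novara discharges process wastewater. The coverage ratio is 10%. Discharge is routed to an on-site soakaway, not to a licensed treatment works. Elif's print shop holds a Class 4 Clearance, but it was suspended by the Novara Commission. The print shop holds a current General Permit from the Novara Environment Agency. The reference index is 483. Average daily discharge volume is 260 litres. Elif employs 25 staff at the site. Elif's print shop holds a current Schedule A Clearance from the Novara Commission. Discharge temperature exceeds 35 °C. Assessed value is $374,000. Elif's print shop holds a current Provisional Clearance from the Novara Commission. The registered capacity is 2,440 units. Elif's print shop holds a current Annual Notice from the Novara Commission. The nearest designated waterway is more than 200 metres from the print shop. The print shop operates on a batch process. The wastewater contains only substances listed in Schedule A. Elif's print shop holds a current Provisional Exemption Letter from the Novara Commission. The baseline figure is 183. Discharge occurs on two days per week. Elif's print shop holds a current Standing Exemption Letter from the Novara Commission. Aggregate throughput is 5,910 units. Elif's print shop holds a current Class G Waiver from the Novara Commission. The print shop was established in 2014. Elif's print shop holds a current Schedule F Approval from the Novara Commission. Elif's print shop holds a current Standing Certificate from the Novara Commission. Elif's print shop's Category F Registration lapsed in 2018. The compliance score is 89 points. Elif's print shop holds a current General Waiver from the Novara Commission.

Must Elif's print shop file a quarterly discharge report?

Yes — Elif's print shop must file a quarterly discharge report.

Exception (a) requires that the coverage ratio is below 10%; but the coverage ratio is 10%, not below 10%, so (a) is unavailable.
Exception (b) fails — discharge is not routed to a licensed treatment works.
All of (c)'s requirements are met (a current General Permit is held; discharge occurs on no more than two days per week; a current Schedule F Approval is held). Turning to paragraphs (g)–(h): (g) operates against (c): a current Schedule A Clearance is held. (h) is not triggered (no current Category F Registration is held), so (g) stands. (c) is therefore removed.
All of (d)'s requirements are met (a current Standing Certificate is held; a current General Waiver is held; the wastewater is Schedule-A-only). But applying paragraphs (i)–(o): (i) is triggered — the registered capacity is 2,440 units, under the 2,600 units limit. (j) is engaged (a current Provisional Exemption Letter is held), but is displaced by (k): (k) operates — a current Provisional Clearance is held. (l) would limit (k) — the reference index is 483, less than the 490 limit — but (m) sets (l) aside: (m) operates against (l): a current Standing Exemption Letter is held. (n) would limit (m) — a current Annual Notice is held — but (o) sets (n) aside: (o) operates — discharge temperature exceeds 35 °C. So (d) is unavailable.
Exception (e) requires that the operator holds a current Class 4 Clearance from the Novara Commission; but the Class 4 Clearance is not current, so (e) is unavailable.
Every exception is unavailable, so the rule governs.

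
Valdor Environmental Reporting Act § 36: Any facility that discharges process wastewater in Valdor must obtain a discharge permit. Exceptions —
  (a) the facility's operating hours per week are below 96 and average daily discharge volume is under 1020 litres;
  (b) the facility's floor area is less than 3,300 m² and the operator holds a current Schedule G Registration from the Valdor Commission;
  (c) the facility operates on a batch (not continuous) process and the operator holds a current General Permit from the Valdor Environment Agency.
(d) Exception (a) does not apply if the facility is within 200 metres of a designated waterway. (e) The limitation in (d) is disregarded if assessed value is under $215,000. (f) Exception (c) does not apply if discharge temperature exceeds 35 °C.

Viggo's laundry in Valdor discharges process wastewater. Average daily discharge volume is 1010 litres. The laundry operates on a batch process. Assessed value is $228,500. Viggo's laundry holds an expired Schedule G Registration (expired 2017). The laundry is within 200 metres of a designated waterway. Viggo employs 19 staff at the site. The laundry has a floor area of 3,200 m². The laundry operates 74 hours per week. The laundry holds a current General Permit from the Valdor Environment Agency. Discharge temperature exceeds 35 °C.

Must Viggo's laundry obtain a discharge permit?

Yes — Viggo's laundry must obtain a discharge permit.

Exception (a): the facility's operating hours per week are 74, below the 96 limit; average daily discharge volume is 1010 litres, under the 1020 litres limit — every condition holds. But applying paragraphs (d)–(e): (d) operates against (a): the laundry is within 200 m of a designated waterway. (e) is inapplicable (assessed value is $228,500, not under $215,000), so (d) stands. (a) is therefore removed.
Exception (b) requires that the operator holds a current Schedule G Registration from the Valdor Commission; but the Schedule G Registration is not current, so (b) is unavailable.
Exception (c) is satisfied on its face — the facility operates on a batch process; a current General Permit is held. However, paragraph (f) must be considered: (f) is engaged — discharge temperature exceeds 35 °C. So (c) is unavailable.
No exception is made out. Viggo's laundry falls within the general rule.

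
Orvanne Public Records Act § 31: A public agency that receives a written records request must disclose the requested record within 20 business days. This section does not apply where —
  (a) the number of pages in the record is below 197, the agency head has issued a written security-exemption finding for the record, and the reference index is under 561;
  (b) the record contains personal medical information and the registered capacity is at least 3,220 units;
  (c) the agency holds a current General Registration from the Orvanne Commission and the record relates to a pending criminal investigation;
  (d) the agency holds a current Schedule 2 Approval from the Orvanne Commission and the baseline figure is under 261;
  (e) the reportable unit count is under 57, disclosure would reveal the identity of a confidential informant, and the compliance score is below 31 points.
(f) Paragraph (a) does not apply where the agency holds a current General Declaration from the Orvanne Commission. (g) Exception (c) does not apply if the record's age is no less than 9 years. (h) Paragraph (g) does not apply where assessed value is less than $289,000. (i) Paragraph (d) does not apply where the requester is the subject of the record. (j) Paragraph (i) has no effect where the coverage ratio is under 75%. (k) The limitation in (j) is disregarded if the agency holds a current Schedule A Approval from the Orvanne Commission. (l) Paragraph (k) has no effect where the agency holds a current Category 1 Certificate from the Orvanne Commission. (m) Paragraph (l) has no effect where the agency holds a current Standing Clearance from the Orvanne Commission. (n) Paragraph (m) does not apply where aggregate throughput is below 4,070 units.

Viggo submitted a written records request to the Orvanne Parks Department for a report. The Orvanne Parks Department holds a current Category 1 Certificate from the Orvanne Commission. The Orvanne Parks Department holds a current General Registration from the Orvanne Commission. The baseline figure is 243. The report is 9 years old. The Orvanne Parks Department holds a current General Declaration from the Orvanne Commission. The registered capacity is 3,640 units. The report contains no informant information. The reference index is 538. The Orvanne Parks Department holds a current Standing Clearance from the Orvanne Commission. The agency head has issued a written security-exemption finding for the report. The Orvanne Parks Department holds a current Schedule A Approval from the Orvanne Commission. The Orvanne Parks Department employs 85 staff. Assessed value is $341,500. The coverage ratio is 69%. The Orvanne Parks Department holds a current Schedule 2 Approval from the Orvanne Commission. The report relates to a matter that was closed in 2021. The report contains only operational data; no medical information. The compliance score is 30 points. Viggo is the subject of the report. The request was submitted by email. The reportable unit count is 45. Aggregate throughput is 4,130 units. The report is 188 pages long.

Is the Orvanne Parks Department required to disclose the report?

Yes — the Orvanne Parks Department must disclose the report.

Exception (a)'s conditions are all satisfied: the number of pages in the record is 188, below the 197 limit; a written security-exemption finding has been issued; the reference index is 538, under the 561 limit. Turning to paragraph (f): (f) operates — a current General Declaration is held. So (a) is unavailable.
Exception (b) requires that the record contains personal medical information; but the report contains only operational data, so (b) is unavailable.
Exception (c) requires that the record relates to a pending criminal investigation; but the report relates to a closed matter, so (c) is unavailable.
Exception (d)'s conditions are all satisfied: a current Schedule 2 Approval is held; the baseline figure is 243, under the 261 limit. But applying paragraphs (i)–(n): (i) operates against (d): Viggo is the subject of the report. (j) is engaged (the coverage ratio is 69%, under the 75% limit), but is overridden by (k): (k) operates against (j): a current Schedule A Approval is held. (l) would limit (k) — a current Category 1 Certificate is held — but (m) sets (l) aside: (m) operates — a current Standing Clearance is held. (n) is not triggered (aggregate throughput is 4,130 units, not below 4,070 units), so (m) stands. Exception (d) does not apply.
Exception (e) requires that disclosure would reveal the identity of a confidential informant; but the report contains no informant information, so (e) is unavailable.
No exception is made out. the Orvanne Parks Department falls within the general rule.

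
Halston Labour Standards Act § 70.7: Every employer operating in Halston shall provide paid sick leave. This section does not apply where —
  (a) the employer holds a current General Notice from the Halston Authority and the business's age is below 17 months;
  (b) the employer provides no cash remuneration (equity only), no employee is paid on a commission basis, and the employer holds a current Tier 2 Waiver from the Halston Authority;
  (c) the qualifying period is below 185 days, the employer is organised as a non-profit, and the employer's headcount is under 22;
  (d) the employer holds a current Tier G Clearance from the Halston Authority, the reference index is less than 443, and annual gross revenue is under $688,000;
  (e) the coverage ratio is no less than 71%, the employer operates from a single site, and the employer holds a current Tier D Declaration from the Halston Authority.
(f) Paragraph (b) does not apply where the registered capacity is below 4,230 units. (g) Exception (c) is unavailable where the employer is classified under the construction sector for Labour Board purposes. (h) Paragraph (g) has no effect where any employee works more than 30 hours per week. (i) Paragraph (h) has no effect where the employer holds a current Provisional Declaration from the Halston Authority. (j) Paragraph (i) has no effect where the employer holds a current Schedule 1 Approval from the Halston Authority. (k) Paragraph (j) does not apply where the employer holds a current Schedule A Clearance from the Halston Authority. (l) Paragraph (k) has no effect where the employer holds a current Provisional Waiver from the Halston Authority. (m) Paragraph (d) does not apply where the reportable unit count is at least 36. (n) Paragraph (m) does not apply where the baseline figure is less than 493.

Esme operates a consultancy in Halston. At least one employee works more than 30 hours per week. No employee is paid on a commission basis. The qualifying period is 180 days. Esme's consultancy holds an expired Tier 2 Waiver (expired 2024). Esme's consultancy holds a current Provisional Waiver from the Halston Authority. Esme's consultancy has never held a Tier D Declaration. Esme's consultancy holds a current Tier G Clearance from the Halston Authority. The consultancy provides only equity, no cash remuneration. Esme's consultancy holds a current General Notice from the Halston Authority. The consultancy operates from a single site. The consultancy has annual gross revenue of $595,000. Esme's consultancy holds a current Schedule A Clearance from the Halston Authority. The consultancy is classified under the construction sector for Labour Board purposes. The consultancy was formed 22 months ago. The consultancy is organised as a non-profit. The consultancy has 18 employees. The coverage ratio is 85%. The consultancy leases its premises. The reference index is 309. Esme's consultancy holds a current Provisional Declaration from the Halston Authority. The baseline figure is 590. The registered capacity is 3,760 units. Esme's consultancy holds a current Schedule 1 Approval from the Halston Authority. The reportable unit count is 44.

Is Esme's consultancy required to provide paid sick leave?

Exception (a) does not apply: the business's age is 22 months, not below 17 months.
Exception (b) does not apply: no current Tier 2 Waiver is held.
Exception (c)'s conditions are all satisfied: the qualifying period is 180 days, below the 185 days limit; the employer is a non-profit; the employer's headcount is 18, under the 22 limit. As to paragraphs (g)–(l): (g) would limit (c) — the consultancy is classified under the construction sector — but (h) sets (g) aside: (h) is triggered — at least one employee exceeds 30 hours/week. (i) is triggered (a current Provisional Declaration is held), but yields to (j): (j) operates against (i): a current Schedule 1 Approval is held. (k) would limit (j) — a current Schedule A Clearance is held — but (l) sets (k) aside: (l) operates against (k): a current Provisional Waiver is held. (c) remains available.
All of (d)'s requirements are met (a current Tier G Clearance is held; the reference index is 309, less than the 443 limit; annual gross revenue is $595,000, under the $688,000 limit). Turning to paragraphs (m)–(n): (m) operates against (d): the reportable unit count is 44, meeting the 36 threshold. (n) is not triggered (the baseline figure is 590, not less than 493), so (m) stands. Exception (d) does not apply.
Exception (e) does not apply: no current Tier D Declaration is held.

No — exception (c) applies; Esme's consultancy is not required to provide paid sick leave.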